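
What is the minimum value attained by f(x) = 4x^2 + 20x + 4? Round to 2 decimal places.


For a quadratic f(x) = ax^2 + bx + c with a > 0, the minimum is at the vertex.
Vertex x-coordinate: x = -b/(2a)
x = -(20) / (2 * 4)
x = -20/8 = -5/2
Substitute back to find the minimum value:
f(-5/2) = 4 * (-5/2)^2 + 20 * (-5/2) + 4
= 25 - 50 + 4
= -21 = -21.00

-21.00


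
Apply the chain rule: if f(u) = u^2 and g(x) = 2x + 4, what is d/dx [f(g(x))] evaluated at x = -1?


Using the chain rule: (f(g(x)))' = f'(g(x)) * g'(x)
First, find g(-1):
g(-1) = 2 * (-1) + 4 = 2
Next, f'(u) = 2u
And g'(x) = 2
So f'(g(-1)) * g'(-1)
= 2 * 2 * 2
= 8

8


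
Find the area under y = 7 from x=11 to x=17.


The area under a constant function y = 7 is a rectangle.
Width = 17 - 11 = 6
Height = 7
Area = width * height
= 6 * 7
= 42

42


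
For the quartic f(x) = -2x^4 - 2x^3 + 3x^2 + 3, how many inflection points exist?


Inflection points occur where f''(x) = 0 and concavity changes.
f(x) = -2x^4 - 2x^3 + 3x^2 + 3
f'(x) = -8x^3 - 6x^2 + 6x
f''(x) = -24x^2 - 12x + 6
This is a quadratic in x. Use the discriminant to count real roots.
Discriminant = (-12)^2 - 4 * (-24) * 6
= 144 - (-576)
= 720
Since discriminant > 0, f''(x) = 0 has 2 distinct real solutions.
A quadratic with two distinct real roots changes sign at each root, so concavity changes at both.
Number of inflection points: 2

2


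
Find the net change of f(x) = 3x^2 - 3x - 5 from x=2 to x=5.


Net change = f(b) - f(a)
f(x) = 3x^2 - 3x - 5
Compute f(5):
f(5) = 3 * 5^2 - 3 * 5 - 5
= 75 - 15 - 5
= 55
Compute f(2):
f(2) = 3 * 2^2 - 3 * 2 - 5
= 12 - 6 - 5
= 1
Net change = 55 - 1 = 54

54


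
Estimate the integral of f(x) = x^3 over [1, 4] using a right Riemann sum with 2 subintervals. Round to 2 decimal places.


Right Riemann sum uses right endpoints of each subinterval.
Interval: [1, 4], n = 2
dx = (4 - 1) / 2 = 3/2
Right endpoints: [5/2, 4]
f values: [125/8, 64]
Sum = dx * (sum of f values)
= 3/2 * 637/8
= 1911/16 ≈ 119.44

119.44


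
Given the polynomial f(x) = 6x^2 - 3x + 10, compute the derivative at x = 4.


Differentiate term by term using power and sum rules:
f(x) = 6x^2 - 3x + 10
f'(x) = 12x - 3
Substitute x = 4:
f'(4) = 12 * 4 - 3
= 48 - 3
= 45

45


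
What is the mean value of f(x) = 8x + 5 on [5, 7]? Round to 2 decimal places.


Average value = 1/(b-a) * integral from a to b of f(x) dx
First compute the integral of 8x + 5:
F(x) = 4x^2 + 5x
F(7) = 4 * 49 + 5 * 7 = 231
F(5) = 4 * 25 + 5 * 5 = 125
Integral = 231 - 125 = 106
Average = 106 / (7 - 5) = 106 / 2
= 53 = 53.00

53.00


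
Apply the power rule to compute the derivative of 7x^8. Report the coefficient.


We apply the power rule: d/dx [ax^n] = a*n * x^(n-1)
d/dx [7x^8]
= 7 * 8 * x^(8-1)
= 56x^7
The coefficient is 56

56


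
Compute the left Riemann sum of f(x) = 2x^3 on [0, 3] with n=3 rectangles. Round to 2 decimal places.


Left Riemann sum uses left endpoints of each subinterval.
Interval: [0, 3], n = 3
dx = (3 - 0) / 3 = 1
Left endpoints: [0, 1, 2]
f values: [0, 2, 16]
Sum = dx * (sum of f values)
= 1 * 18
= 18 = 18.00

18.00


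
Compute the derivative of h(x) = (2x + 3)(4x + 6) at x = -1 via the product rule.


Let u(x) = 2x + 3 and v(x) = 4x + 6
u'(x) = 2
v'(x) = 4
Product rule: h'(x) = u'(x)*v(x) + u(x)*v'(x)
= 2 * (4x + 6) + (2x + 3) * 4
At x = -1:
u(-1) = 2 * (-1) + 3 = 1
v(-1) = 4 * (-1) + 6 = 2
h'(-1) = 2 * 2 + 1 * 4
= 4 + 4
= 8

8


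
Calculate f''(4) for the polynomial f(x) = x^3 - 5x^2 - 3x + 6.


First derivative:
f'(x) = 3x^2 - 10x - 3
Second derivative:
f''(x) = 6x - 10
Substitute x = 4:
f''(4) = 6 * 4 - 10
= 24 - 10
= 14

14


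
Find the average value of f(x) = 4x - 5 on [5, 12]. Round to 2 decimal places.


Average value = 1/(b-a) * integral from a to b of f(x) dx
First compute the integral of 4x - 5:
F(x) = 2x^2 - 5x
F(12) = 2 * 144 - 5 * 12 = 228
F(5) = 2 * 25 - 5 * 5 = 25
Integral = 228 - 25 = 203
Average = 203 / (12 - 5) = 203 / 7
= 29 = 29.00

29.00


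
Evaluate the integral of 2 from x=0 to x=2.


The integral of a constant k over [a, b] equals k * (b - a).
integral from 0 to 2 of 2 dx
= 2 * (2 - 0)
= 2 * 2
= 4

4


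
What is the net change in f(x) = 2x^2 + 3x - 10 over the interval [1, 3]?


Net change = f(b) - f(a)
f(x) = 2x^2 + 3x - 10
Compute f(3):
f(3) = 2 * 3^2 + 3 * 3 - 10
= 18 + 9 - 10
= 17
Compute f(1):
f(1) = 2 * 1^2 + 3 * 1 - 10
= 2 + 3 - 10
= -5
Net change = 17 - (-5) = 22

22


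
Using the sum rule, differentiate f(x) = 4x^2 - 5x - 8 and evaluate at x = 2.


Differentiate term by term using power and sum rules:
f(x) = 4x^2 - 5x - 8
f'(x) = 8x - 5
Substitute x = 2:
f'(2) = 8 * 2 - 5
= 16 - 5
= 11

11


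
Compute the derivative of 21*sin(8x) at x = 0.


Apply the chain rule to differentiate 21*sin(8x):
d/dx [21*sin(8x)]
= 21 * cos(8x) * d/dx(8x)
= 21 * 8 * cos(8x)
= 168 * cos(8x)
Evaluate at x = 0:
= 168 * cos(0)
= 168 * 1
= 168

168


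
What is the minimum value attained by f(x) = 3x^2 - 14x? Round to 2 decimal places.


For a quadratic f(x) = ax^2 + bx + c with a > 0, the minimum is at the vertex.
Vertex x-coordinate: x = -b/(2a)
x = -(-14) / (2 * 3)
x = 14/6 = 7/3
Substitute back to find the minimum value:
f(7/3) = 3 * (7/3)^2 - 14 * (7/3) + 0
= 49/3 - 98/3 + 0
= -49/3 ≈ -16.33

-16.33


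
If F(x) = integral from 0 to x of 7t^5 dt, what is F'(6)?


By the Fundamental Theorem of Calculus (Part 1):
If F(x) = integral from 0 to x of f(t) dt, then F'(x) = f(x)
Here f(t) = 7t^5
So F'(x) = 7x^5
Evaluate at x = 6:
F'(6) = 7 * 6^5
= 7 * 7776
= 54432

54432


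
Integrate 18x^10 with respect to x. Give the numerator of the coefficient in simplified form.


Apply the power rule for integration:
integral of ax^n dx = a/(n+1) * x^(n+1) + C
integral of 18x^10 dx
= 18/11 * x^11 + C
The coefficient in lowest terms is 18/11, and its numerator is 18

18


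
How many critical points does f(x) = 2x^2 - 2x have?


Find where f'(x) = 0:
f'(x) = 4x - 2
Set f'(x) = 0:
4x - 2 = 0
x = 2 / 4 = 1/2
This is a linear equation in x, so there is exactly one solution.
Number of critical points: 1

1


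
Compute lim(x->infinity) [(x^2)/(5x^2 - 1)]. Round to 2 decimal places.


For limits at infinity with equal-degree polynomials,
we compare leading coefficients.
Numerator leading term: x^2
Denominator leading term: 5x^2
Divide both by x^2:
lim = (1) / (5 - 1/x^2)
As x -> infinity, the 1/x and 1/x^2 terms vanish:
= 1/5 = 0.20

0.20


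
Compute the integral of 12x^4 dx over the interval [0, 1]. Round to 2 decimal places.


Find the antiderivative of 12x^4:
F(x) = 12/5 * x^5
Apply the Fundamental Theorem of Calculus:
F(1) - F(0)
= 12/5 * 1^5 - 12/5 * 0^5
= 12/5 * (1 - 0)
= 12/5 * 1
= 12/5 = 2.40

2.40


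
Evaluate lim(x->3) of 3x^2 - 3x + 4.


Since polynomials are continuous, we use direct substitution.
lim(x->3) of 3x^2 - 3x + 4
= 3 * 3^2 - 3 * 3 + 4
= 27 - 9 + 4
= 22

22


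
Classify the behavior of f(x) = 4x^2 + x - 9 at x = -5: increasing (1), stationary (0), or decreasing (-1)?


Compute f'(x) to determine behavior:
f'(x) = 8x + 1
f'(-5) = 8 * (-5) + 1
= -40 + 1
= -39
Since f'(-5) < 0, the function is decreasing (-1)

-1


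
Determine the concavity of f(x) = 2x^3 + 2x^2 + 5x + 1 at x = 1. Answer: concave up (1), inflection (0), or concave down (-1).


Concavity is determined by the sign of f''(x).
f(x) = 2x^3 + 2x^2 + 5x + 1
f'(x) = 6x^2 + 4x + 5
f''(x) = 12x + 4
f''(1) = 12 * 1 + 4
= 12 + 4
= 16
Since f''(1) > 0, the function is concave up (1)

1


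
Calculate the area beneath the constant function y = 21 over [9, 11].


The area under a constant function y = 21 is a rectangle.
Width = 11 - 9 = 2
Height = 21
Area = width * height
= 2 * 21
= 42

42


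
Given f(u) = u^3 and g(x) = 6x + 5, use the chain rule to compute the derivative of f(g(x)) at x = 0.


Using the chain rule: (f(g(x)))' = f'(g(x)) * g'(x)
First, find g(0):
g(0) = 6 * 0 + 5 = 5
Next, f'(u) = 3u^2
And g'(x) = 6
So f'(g(0)) * g'(0)
= 3 * 5^2 * 6
= 3 * 25 * 6
= 450

450


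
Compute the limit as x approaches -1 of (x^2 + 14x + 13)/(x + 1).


Direct substitution gives 0/0, so we factor the numerator.
Factor: (x^2 + 14x + 13) = (x + 1)(x + 13)
Cancel the common factor (x + 1):
(x^2 + 14x + 13)/(x + 1) = (x + 13)
Now substitute x = -1:
= (-1) - (-13) = 12

12


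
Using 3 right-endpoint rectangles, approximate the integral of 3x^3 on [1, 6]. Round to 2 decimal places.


Right Riemann sum uses right endpoints of each subinterval.
Interval: [1, 6], n = 3
dx = (6 - 1) / 3 = 5/3
Right endpoints: [8/3, 13/3, 6]
f values: [512/9, 2197/9, 648]
Sum = dx * (sum of f values)
= 5/3 * 949
= 4745/3 ≈ 1581.67

1581.67


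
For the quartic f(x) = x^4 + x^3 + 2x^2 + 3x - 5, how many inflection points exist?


Inflection points occur where f''(x) = 0 and concavity changes.
f(x) = x^4 + x^3 + 2x^2 + 3x - 5
f'(x) = 4x^3 + 3x^2 + 4x + 3
f''(x) = 12x^2 + 6x + 4
This is a quadratic in x. Use the discriminant to count real roots.
Discriminant = (6)^2 - 4 * 12 * 4
= 36 - 192
= -156
Since discriminant < 0, f''(x) = 0 has no real solutions.
Number of inflection points: 0

0


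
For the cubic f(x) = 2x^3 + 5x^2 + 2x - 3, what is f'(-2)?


Differentiate f(x) = 2x^3 + 5x^2 + 2x - 3 term by term:
f'(x) = 6x^2 + 10x + 2
Substitute x = -2:
f'(-2) = 6 * (-2)^2 + 10 * (-2) + 2
= 24 - 20 + 2
= 6

6


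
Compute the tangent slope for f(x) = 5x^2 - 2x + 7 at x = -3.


The slope of the tangent line equals f'(x) at the point.
f(x) = 5x^2 - 2x + 7
f'(x) = 10x - 2
At x = -3:
f'(-3) = 10 * (-3) - 2
= -30 - 2
= -32

-32


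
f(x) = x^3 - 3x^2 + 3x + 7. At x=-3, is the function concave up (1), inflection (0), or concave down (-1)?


Concavity is determined by the sign of f''(x).
f(x) = x^3 - 3x^2 + 3x + 7
f'(x) = 3x^2 - 6x + 3
f''(x) = 6x - 6
f''(-3) = 6 * (-3) - 6
= -18 - 6
= -24
Since f''(-3) < 0, the function is concave down (-1)

-1


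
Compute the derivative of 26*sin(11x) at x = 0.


Apply the chain rule to differentiate 26*sin(11x):
d/dx [26*sin(11x)]
= 26 * cos(11x) * d/dx(11x)
= 26 * 11 * cos(11x)
= 286 * cos(11x)
Evaluate at x = 0:
= 286 * cos(0)
= 286 * 1
= 286

286


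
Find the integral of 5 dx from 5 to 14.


The integral of a constant k over [a, b] equals k * (b - a).
integral from 5 to 14 of 5 dx
= 5 * (14 - 5)
= 5 * 9
= 45

45


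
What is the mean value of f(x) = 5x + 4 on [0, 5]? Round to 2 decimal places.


Average value = 1/(b-a) * integral from a to b of f(x) dx
First compute the integral of 5x + 4:
F(x) = (5/2)x^2 + 4x
F(5) = 5/2 * 25 + 4 * 5 = 165/2
F(0) = 5/2 * 0 + 4 * 0 = 0
Integral = 165/2 - 0 = 165/2
Average = (165/2) / (5 - 0) = (165/2) / 5
= 33/2 = 16.50

16.50


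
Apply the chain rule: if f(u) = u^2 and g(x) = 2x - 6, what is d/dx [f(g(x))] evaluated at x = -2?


Using the chain rule: (f(g(x)))' = f'(g(x)) * g'(x)
First, find g(-2):
g(-2) = 2 * (-2) - 6 = -10
Next, f'(u) = 2u
And g'(x) = 2
So f'(g(-2)) * g'(-2)
= 2 * (-10) * 2
= -40

-40


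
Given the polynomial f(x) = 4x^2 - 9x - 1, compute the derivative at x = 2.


Differentiate term by term using power and sum rules:
f(x) = 4x^2 - 9x - 1
f'(x) = 8x - 9
Substitute x = 2:
f'(2) = 8 * 2 - 9
= 16 - 9
= 7

7


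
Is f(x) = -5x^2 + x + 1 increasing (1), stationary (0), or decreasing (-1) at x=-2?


Compute f'(x) to determine behavior:
f'(x) = -10x + 1
f'(-2) = -10 * (-2) + 1
= 20 + 1
= 21
Since f'(-2) > 0, the function is increasing (1)

1


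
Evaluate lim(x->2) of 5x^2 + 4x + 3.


Since polynomials are continuous, we use direct substitution.
lim(x->2) of 5x^2 + 4x + 3
= 5 * 2^2 + 4 * 2 + 3
= 20 + 8 + 3
= 31

31


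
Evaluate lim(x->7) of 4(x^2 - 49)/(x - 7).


Direct substitution gives 0/0, so we factor the numerator.
Factor: 4(x^2 - 49) = 4 * (x - 7)(x + 7)
Cancel the common factor (x - 7):
4(x^2 - 49)/(x - 7) = 4 * (x + 7)
Now substitute x = 7:
= 4 * (7 + 7) = 56

56


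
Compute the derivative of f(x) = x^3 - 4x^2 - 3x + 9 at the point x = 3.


Differentiate f(x) = x^3 - 4x^2 - 3x + 9 term by term:
f'(x) = 3x^2 - 8x - 3
Substitute x = 3:
f'(3) = 3 * 3^2 - 8 * 3 - 3
= 27 - 24 - 3
= 0

0


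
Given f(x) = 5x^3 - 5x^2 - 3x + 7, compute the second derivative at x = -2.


First derivative:
f'(x) = 15x^2 - 10x - 3
Second derivative:
f''(x) = 30x - 10
Substitute x = -2:
f''(-2) = 30 * (-2) - 10
= -60 - 10
= -70

-70


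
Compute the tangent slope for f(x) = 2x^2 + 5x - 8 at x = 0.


The slope of the tangent line equals f'(x) at the point.
f(x) = 2x^2 + 5x - 8
f'(x) = 4x + 5
At x = 0:
f'(0) = 4 * 0 + 5
= 0 + 5
= 5

5


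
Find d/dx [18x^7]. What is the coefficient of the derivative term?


We apply the power rule: d/dx [ax^n] = a*n * x^(n-1)
d/dx [18x^7]
= 18 * 7 * x^(7-1)
= 126x^6
The coefficient is 126

126


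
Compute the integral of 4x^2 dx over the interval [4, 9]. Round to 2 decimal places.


Find the antiderivative of 4x^2:
F(x) = 4/3 * x^3
Apply the Fundamental Theorem of Calculus:
F(9) - F(4)
= 4/3 * 9^3 - 4/3 * 4^3
= 4/3 * (729 - 64)
= 4/3 * 665
= 2660/3 ≈ 886.67

886.67


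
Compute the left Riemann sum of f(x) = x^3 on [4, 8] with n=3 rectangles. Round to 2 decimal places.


Left Riemann sum uses left endpoints of each subinterval.
Interval: [4, 8], n = 3
dx = (8 - 4) / 3 = 4/3
Left endpoints: [4, 16/3, 20/3]
f values: [64, 4096/27, 8000/27]
Sum = dx * (sum of f values)
= 4/3 * 512
= 2048/3 ≈ 682.67

682.67


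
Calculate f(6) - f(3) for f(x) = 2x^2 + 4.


Net change = f(b) - f(a)
f(x) = 2x^2 + 4
Compute f(6):
f(6) = 2 * 6^2 + 0 * 6 + 4
= 72 + 0 + 4
= 76
Compute f(3):
f(3) = 2 * 3^2 + 0 * 3 + 4
= 18 + 0 + 4
= 22
Net change = 76 - 22 = 54

54


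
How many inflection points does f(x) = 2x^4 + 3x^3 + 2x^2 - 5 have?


Inflection points occur where f''(x) = 0 and concavity changes.
f(x) = 2x^4 + 3x^3 + 2x^2 - 5
f'(x) = 8x^3 + 9x^2 + 4x
f''(x) = 24x^2 + 18x + 4
This is a quadratic in x. Use the discriminant to count real roots.
Discriminant = (18)^2 - 4 * 24 * 4
= 324 - 384
= -60
Since discriminant < 0, f''(x) = 0 has no real solutions.
Number of inflection points: 0

0


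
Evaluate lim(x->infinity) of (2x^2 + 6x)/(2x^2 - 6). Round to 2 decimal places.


For limits at infinity with equal-degree polynomials,
we compare leading coefficients.
Numerator leading term: 2x^2
Denominator leading term: 2x^2
Divide both by x^2:
lim = (2 + 6/x) / (2 - 6/x^2)
As x -> infinity, the 1/x and 1/x^2 terms vanish:
= 2/2 = 1 = 1.00

1.00


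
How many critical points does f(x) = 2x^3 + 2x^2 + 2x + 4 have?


Find where f'(x) = 0:
f(x) = 2x^3 + 2x^2 + 2x + 4
f'(x) = 6x^2 + 4x + 2
This is a quadratic in x. Use the discriminant to count real roots.
Discriminant = (4)^2 - 4 * 6 * 2
= 16 - 48
= -32
Since discriminant < 0, f'(x) = 0 has no real solutions.
Number of critical points: 0

0


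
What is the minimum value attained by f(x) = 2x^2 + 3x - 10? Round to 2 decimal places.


For a quadratic f(x) = ax^2 + bx + c with a > 0, the minimum is at the vertex.
Vertex x-coordinate: x = -b/(2a)
x = -(3) / (2 * 2)
x = -3/4
Substitute back to find the minimum value:
f(-3/4) = 2 * (-3/4)^2 + 3 * (-3/4) - 10
= 9/8 - 9/4 - 10
= -89/8 ≈ -11.13

-11.13


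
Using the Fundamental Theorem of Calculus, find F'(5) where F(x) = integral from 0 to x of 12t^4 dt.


By the Fundamental Theorem of Calculus (Part 1):
If F(x) = integral from 0 to x of f(t) dt, then F'(x) = f(x)
Here f(t) = 12t^4
So F'(x) = 12x^4
Evaluate at x = 5:
F'(5) = 12 * 5^4
= 12 * 625
= 7500

7500


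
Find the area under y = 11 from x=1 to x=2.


The area under a constant function y = 11 is a rectangle.
Width = 2 - 1 = 1
Height = 11
Area = width * height
= 1 * 11
= 11

11


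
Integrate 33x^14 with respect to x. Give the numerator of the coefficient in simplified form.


Apply the power rule for integration:
integral of ax^n dx = a/(n+1) * x^(n+1) + C
integral of 33x^14 dx
= 33/15 * x^15 + C
= 11/5 * x^15 + C
The coefficient in lowest terms is 11/5, and its numerator is 11

11


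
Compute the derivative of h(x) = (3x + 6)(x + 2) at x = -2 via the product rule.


Let u(x) = 3x + 6 and v(x) = x + 2
u'(x) = 3
v'(x) = 1
Product rule: h'(x) = u'(x)*v(x) + u(x)*v'(x)
= 3 * (x + 2) + (3x + 6) * 1
At x = -2:
u(-2) = 3 * (-2) + 6 = 0
v(-2) = 1 * (-2) + 2 = 0
h'(-2) = 3 * 0 + 0 * 1
= 0 + 0
= 0

0


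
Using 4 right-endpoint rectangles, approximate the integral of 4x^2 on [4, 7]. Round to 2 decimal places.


Right Riemann sum uses right endpoints of each subinterval.
Interval: [4, 7], n = 4
dx = (7 - 4) / 4 = 3/4
Right endpoints: [19/4, 11/2, 25/4, 7]
f values: [361/4, 121, 625/4, 196]
Sum = dx * (sum of f values)
= 3/4 * 1127/2
= 3381/8 ≈ 422.63

422.63


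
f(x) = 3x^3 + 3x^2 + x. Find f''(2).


First derivative:
f'(x) = 9x^2 + 6x + 1
Second derivative:
f''(x) = 18x + 6
Substitute x = 2:
f''(2) = 18 * 2 + 6
= 36 + 6
= 42

42


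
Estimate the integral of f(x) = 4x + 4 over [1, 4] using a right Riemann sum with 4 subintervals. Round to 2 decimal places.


Right Riemann sum uses right endpoints of each subinterval.
Interval: [1, 4], n = 4
dx = (4 - 1) / 4 = 3/4
Right endpoints: [7/4, 5/2, 13/4, 4]
f values: [11, 14, 17, 20]
Sum = dx * (sum of f values)
= 3/4 * 62
= 93/2 = 46.50

46.50


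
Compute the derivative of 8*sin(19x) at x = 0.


Apply the chain rule to differentiate 8*sin(19x):
d/dx [8*sin(19x)]
= 8 * cos(19x) * d/dx(19x)
= 8 * 19 * cos(19x)
= 152 * cos(19x)
Evaluate at x = 0:
= 152 * cos(0)
= 152 * 1
= 152

152


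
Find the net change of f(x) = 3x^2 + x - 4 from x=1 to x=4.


Net change = f(b) - f(a)
f(x) = 3x^2 + x - 4
Compute f(4):
f(4) = 3 * 4^2 + 1 * 4 - 4
= 48 + 4 - 4
= 48
Compute f(1):
f(1) = 3 * 1^2 + 1 * 1 - 4
= 3 + 1 - 4
= 0
Net change = 48 - 0 = 48

48


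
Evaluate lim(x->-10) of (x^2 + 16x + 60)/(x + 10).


Direct substitution gives 0/0, so we factor the numerator.
Factor: (x^2 + 16x + 60) = (x + 10)(x + 6)
Cancel the common factor (x + 10):
(x^2 + 16x + 60)/(x + 10) = (x + 6)
Now substitute x = -10:
= (-10) - (-6) = -4

-4


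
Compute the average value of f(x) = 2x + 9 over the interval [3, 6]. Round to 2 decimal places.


Average value = 1/(b-a) * integral from a to b of f(x) dx
First compute the integral of 2x + 9:
F(x) = x^2 + 9x
F(6) = 1 * 36 + 9 * 6 = 90
F(3) = 1 * 9 + 9 * 3 = 36
Integral = 90 - 36 = 54
Average = 54 / (6 - 3) = 54 / 3
= 18 = 18.00

18.00


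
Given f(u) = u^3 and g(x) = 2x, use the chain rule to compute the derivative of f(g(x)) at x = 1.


Using the chain rule: (f(g(x)))' = f'(g(x)) * g'(x)
First, find g(1):
g(1) = 2 * 1 + 0 = 2
Next, f'(u) = 3u^2
And g'(x) = 2
So f'(g(1)) * g'(1)
= 3 * 2^2 * 2
= 3 * 4 * 2
= 24

24


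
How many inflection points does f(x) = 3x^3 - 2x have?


Inflection points occur where f''(x) = 0 and concavity changes.
f(x) = 3x^3 - 2x
f'(x) = 9x^2 - 2
f''(x) = 18x
Set f''(x) = 0:
18x = 0
x = 0 / 18 = 0
Since f''(x) is linear (degree 1), it changes sign at this point.
Therefore there is exactly 1 inflection point.

1


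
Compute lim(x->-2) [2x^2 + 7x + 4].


Since polynomials are continuous, we use direct substitution.
lim(x->-2) of 2x^2 + 7x + 4
= 2 * (-2)^2 + 7 * (-2) + 4
= 8 - 14 + 4
= -2

-2


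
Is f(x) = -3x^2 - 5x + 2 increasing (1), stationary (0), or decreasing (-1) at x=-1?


Compute f'(x) to determine behavior:
f'(x) = -6x - 5
f'(-1) = -6 * (-1) - 5
= 6 - 5
= 1
Since f'(-1) > 0, the function is increasing (1)

1


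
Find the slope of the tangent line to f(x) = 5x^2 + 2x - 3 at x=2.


The slope of the tangent line equals f'(x) at the point.
f(x) = 5x^2 + 2x - 3
f'(x) = 10x + 2
At x = 2:
f'(2) = 10 * 2 + 2
= 20 + 2
= 22

22


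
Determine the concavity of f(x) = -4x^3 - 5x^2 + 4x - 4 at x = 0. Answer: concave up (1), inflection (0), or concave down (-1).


Concavity is determined by the sign of f''(x).
f(x) = -4x^3 - 5x^2 + 4x - 4
f'(x) = -12x^2 - 10x + 4
f''(x) = -24x - 10
f''(0) = -24 * 0 - 10
= 0 - 10
= -10
Since f''(0) < 0, the function is concave down (-1)

-1


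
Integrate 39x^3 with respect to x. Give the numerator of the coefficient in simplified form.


Apply the power rule for integration:
integral of ax^n dx = a/(n+1) * x^(n+1) + C
integral of 39x^3 dx
= 39/4 * x^4 + C
The coefficient in lowest terms is 39/4, and its numerator is 39

39


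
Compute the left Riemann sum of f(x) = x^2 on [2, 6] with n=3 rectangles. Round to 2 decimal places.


Left Riemann sum uses left endpoints of each subinterval.
Interval: [2, 6], n = 3
dx = (6 - 2) / 3 = 4/3
Left endpoints: [2, 10/3, 14/3]
f values: [4, 100/9, 196/9]
Sum = dx * (sum of f values)
= 4/3 * 332/9
= 1328/27 ≈ 49.19

49.19


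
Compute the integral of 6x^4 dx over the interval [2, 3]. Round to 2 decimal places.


Find the antiderivative of 6x^4:
F(x) = 6/5 * x^5
Apply the Fundamental Theorem of Calculus:
F(3) - F(2)
= 6/5 * 3^5 - 6/5 * 2^5
= 6/5 * (243 - 32)
= 6/5 * 211
= 1266/5 = 253.20

253.20


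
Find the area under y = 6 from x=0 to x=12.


The area under a constant function y = 6 is a rectangle.
Width = 12 - 0 = 12
Height = 6
Area = width * height
= 12 * 6
= 72

72


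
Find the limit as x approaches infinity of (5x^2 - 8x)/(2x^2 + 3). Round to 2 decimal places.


For limits at infinity with equal-degree polynomials,
we compare leading coefficients.
Numerator leading term: 5x^2
Denominator leading term: 2x^2
Divide both by x^2:
lim = (5 - 8/x) / (2 + 3/x^2)
As x -> infinity, the 1/x and 1/x^2 terms vanish:
= 5/2 = 2.50

2.50


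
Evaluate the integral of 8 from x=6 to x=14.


The integral of a constant k over [a, b] equals k * (b - a).
integral from 6 to 14 of 8 dx
= 8 * (14 - 6)
= 8 * 8
= 64

64


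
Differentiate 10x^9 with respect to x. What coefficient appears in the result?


We apply the power rule: d/dx [ax^n] = a*n * x^(n-1)
d/dx [10x^9]
= 10 * 9 * x^(9-1)
= 90x^8
The coefficient is 90

90


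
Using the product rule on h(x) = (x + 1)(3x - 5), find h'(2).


Let u(x) = x + 1 and v(x) = 3x - 5
u'(x) = 1
v'(x) = 3
Product rule: h'(x) = u'(x)*v(x) + u(x)*v'(x)
= 1 * (3x - 5) + (x + 1) * 3
At x = 2:
u(2) = 1 * 2 + 1 = 3
v(2) = 3 * 2 - 5 = 1
h'(2) = 1 * 1 + 3 * 3
= 1 + 9
= 10

10


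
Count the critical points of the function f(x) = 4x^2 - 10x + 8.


Find where f'(x) = 0:
f'(x) = 8x - 10
Set f'(x) = 0:
8x - 10 = 0
x = 10 / 8 = 5/4
This is a linear equation in x, so there is exactly one solution.
Number of critical points: 1

1


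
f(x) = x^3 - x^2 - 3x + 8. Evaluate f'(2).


Differentiate f(x) = x^3 - x^2 - 3x + 8 term by term:
f'(x) = 3x^2 - 2x - 3
Substitute x = 2:
f'(2) = 3 * 2^2 - 2 * 2 - 3
= 12 - 4 - 3
= 5

5


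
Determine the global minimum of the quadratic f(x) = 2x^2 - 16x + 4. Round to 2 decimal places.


For a quadratic f(x) = ax^2 + bx + c with a > 0, the minimum is at the vertex.
Vertex x-coordinate: x = -b/(2a)
x = -(-16) / (2 * 2)
x = 16/4 = 4
Substitute back to find the minimum value:
f(4) = 2 * 4^2 - 16 * 4 + 4
= 32 - 64 + 4
= -28 = -28.00

-28.00


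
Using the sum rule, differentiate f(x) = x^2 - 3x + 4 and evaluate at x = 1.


Differentiate term by term using power and sum rules:
f(x) = x^2 - 3x + 4
f'(x) = 2x - 3
Substitute x = 1:
f'(1) = 2 * 1 - 3
= 2 - 3
= -1

-1


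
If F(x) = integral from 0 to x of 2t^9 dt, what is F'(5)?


By the Fundamental Theorem of Calculus (Part 1):
If F(x) = integral from 0 to x of f(t) dt, then F'(x) = f(x)
Here f(t) = 2t^9
So F'(x) = 2x^9
Evaluate at x = 5:
F'(5) = 2 * 5^9
= 2 * 1953125
= 3906250

3906250


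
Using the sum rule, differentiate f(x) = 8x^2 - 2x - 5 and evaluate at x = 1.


Differentiate term by term using power and sum rules:
f(x) = 8x^2 - 2x - 5
f'(x) = 16x - 2
Substitute x = 1:
f'(1) = 16 * 1 - 2
= 16 - 2
= 14

14


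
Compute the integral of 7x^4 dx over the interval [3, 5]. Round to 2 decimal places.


Find the antiderivative of 7x^4:
F(x) = 7/5 * x^5
Apply the Fundamental Theorem of Calculus:
F(5) - F(3)
= 7/5 * 5^5 - 7/5 * 3^5
= 7/5 * (3125 - 243)
= 7/5 * 2882
= 20174/5 = 4034.80

4034.80


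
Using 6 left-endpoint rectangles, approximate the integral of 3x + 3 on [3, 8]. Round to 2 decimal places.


Left Riemann sum uses left endpoints of each subinterval.
Interval: [3, 8], n = 6
dx = (8 - 3) / 6 = 5/6
Left endpoints: [3, 23/6, 14/3, 11/2, 19/3, 43/6]
f values: [12, 29/2, 17, 39/2, 22, 49/2]
Sum = dx * (sum of f values)
= 5/6 * 219/2
= 365/4 = 91.25

91.25


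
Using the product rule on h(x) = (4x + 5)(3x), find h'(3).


Let u(x) = 4x + 5 and v(x) = 3x
u'(x) = 4
v'(x) = 3
Product rule: h'(x) = u'(x)*v(x) + u(x)*v'(x)
= 4 * (3x) + (4x + 5) * 3
At x = 3:
u(3) = 4 * 3 + 5 = 17
v(3) = 3 * 3 + 0 = 9
h'(3) = 4 * 9 + 17 * 3
= 36 + 51
= 87

87


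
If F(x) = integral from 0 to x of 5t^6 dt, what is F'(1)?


By the Fundamental Theorem of Calculus (Part 1):
If F(x) = integral from 0 to x of f(t) dt, then F'(x) = f(x)
Here f(t) = 5t^6
So F'(x) = 5x^6
Evaluate at x = 1:
F'(1) = 5 * 1^6
= 5 * 1
= 5

5


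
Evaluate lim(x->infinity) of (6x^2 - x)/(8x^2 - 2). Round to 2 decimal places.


For limits at infinity with equal-degree polynomials,
we compare leading coefficients.
Numerator leading term: 6x^2
Denominator leading term: 8x^2
Divide both by x^2:
lim = (6 - 1/x) / (8 - 2/x^2)
As x -> infinity, the 1/x and 1/x^2 terms vanish:
= 6/8 = 3/4 = 0.75

0.75


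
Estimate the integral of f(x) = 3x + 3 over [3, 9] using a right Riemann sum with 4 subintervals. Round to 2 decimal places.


Right Riemann sum uses right endpoints of each subinterval.
Interval: [3, 9], n = 4
dx = (9 - 3) / 4 = 3/2
Right endpoints: [9/2, 6, 15/2, 9]
f values: [33/2, 21, 51/2, 30]
Sum = dx * (sum of f values)
= 3/2 * 93
= 279/2 = 139.50

139.50


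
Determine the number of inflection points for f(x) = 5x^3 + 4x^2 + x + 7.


Inflection points occur where f''(x) = 0 and concavity changes.
f(x) = 5x^3 + 4x^2 + x + 7
f'(x) = 15x^2 + 8x + 1
f''(x) = 30x + 8
Set f''(x) = 0:
30x + 8 = 0
x = -8 / 30 = -4/15
Since f''(x) is linear (degree 1), it changes sign at this point.
Therefore there is exactly 1 inflection point.

1


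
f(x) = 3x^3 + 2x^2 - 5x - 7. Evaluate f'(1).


Differentiate f(x) = 3x^3 + 2x^2 - 5x - 7 term by term:
f'(x) = 9x^2 + 4x - 5
Substitute x = 1:
f'(1) = 9 * 1^2 + 4 * 1 - 5
= 9 + 4 - 5
= 8

8


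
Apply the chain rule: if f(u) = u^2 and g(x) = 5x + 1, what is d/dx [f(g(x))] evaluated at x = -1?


Using the chain rule: (f(g(x)))' = f'(g(x)) * g'(x)
First, find g(-1):
g(-1) = 5 * (-1) + 1 = -4
Next, f'(u) = 2u
And g'(x) = 5
So f'(g(-1)) * g'(-1)
= 2 * (-4) * 5
= -40

-40


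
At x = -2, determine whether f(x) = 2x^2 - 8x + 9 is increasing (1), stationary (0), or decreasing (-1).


Compute f'(x) to determine behavior:
f'(x) = 4x - 8
f'(-2) = 4 * (-2) - 8
= -8 - 8
= -16
Since f'(-2) < 0, the function is decreasing (-1)

-1


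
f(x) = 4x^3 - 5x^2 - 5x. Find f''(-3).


First derivative:
f'(x) = 12x^2 - 10x - 5
Second derivative:
f''(x) = 24x - 10
Substitute x = -3:
f''(-3) = 24 * (-3) - 10
= -72 - 10
= -82

-82


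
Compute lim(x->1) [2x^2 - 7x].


Since polynomials are continuous, we use direct substitution.
lim(x->1) of 2x^2 - 7x
= 2 * 1^2 - 7 * 1 + 0
= 2 - 7 + 0
= -5

-5


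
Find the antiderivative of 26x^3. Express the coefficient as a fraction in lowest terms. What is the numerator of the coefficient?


Apply the power rule for integration:
integral of ax^n dx = a/(n+1) * x^(n+1) + C
integral of 26x^3 dx
= 26/4 * x^4 + C
= 13/2 * x^4 + C
The coefficient in lowest terms is 13/2, and its numerator is 13

13


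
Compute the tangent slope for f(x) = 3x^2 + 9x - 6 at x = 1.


The slope of the tangent line equals f'(x) at the point.
f(x) = 3x^2 + 9x - 6
f'(x) = 6x + 9
At x = 1:
f'(1) = 6 * 1 + 9
= 6 + 9
= 15

15


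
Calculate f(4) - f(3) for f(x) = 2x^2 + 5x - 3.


Net change = f(b) - f(a)
f(x) = 2x^2 + 5x - 3
Compute f(4):
f(4) = 2 * 4^2 + 5 * 4 - 3
= 32 + 20 - 3
= 49
Compute f(3):
f(3) = 2 * 3^2 + 5 * 3 - 3
= 18 + 15 - 3
= 30
Net change = 49 - 30 = 19

19


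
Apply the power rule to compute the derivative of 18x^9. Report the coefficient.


We apply the power rule: d/dx [ax^n] = a*n * x^(n-1)
d/dx [18x^9]
= 18 * 9 * x^(9-1)
= 162x^8
The coefficient is 162

162


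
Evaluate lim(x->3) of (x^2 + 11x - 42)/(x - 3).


Direct substitution gives 0/0, so we factor the numerator.
Factor: (x^2 + 11x - 42) = (x - 3)(x + 14)
Cancel the common factor (x - 3):
(x^2 + 11x - 42)/(x - 3) = (x + 14)
Now substitute x = 3:
= (3) - (-14) = 17

17


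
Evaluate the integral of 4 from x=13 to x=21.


The integral of a constant k over [a, b] equals k * (b - a).
integral from 13 to 21 of 4 dx
= 4 * (21 - 13)
= 4 * 8
= 32

32


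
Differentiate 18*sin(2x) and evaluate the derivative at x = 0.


Apply the chain rule to differentiate 18*sin(2x):
d/dx [18*sin(2x)]
= 18 * cos(2x) * d/dx(2x)
= 18 * 2 * cos(2x)
= 36 * cos(2x)
Evaluate at x = 0:
= 36 * cos(0)
= 36 * 1
= 36

36


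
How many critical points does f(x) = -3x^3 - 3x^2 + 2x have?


Find where f'(x) = 0:
f(x) = -3x^3 - 3x^2 + 2x
f'(x) = -9x^2 - 6x + 2
This is a quadratic in x. Use the discriminant to count real roots.
Discriminant = (-6)^2 - 4 * (-9) * 2
= 36 - (-72)
= 108
Since discriminant > 0, f'(x) = 0 has 2 real solutions.
Number of critical points: 2

2


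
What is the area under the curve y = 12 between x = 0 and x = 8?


The area under a constant function y = 12 is a rectangle.
Width = 8 - 0 = 8
Height = 12
Area = width * height
= 8 * 12
= 96

96


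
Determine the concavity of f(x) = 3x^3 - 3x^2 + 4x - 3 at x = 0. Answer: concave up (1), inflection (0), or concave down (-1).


Concavity is determined by the sign of f''(x).
f(x) = 3x^3 - 3x^2 + 4x - 3
f'(x) = 9x^2 - 6x + 4
f''(x) = 18x - 6
f''(0) = 18 * 0 - 6
= 0 - 6
= -6
Since f''(0) < 0, the function is concave down (-1)

-1


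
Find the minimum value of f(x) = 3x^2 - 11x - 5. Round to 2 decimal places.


For a quadratic f(x) = ax^2 + bx + c with a > 0, the minimum is at the vertex.
Vertex x-coordinate: x = -b/(2a)
x = -(-11) / (2 * 3)
x = 11/6
Substitute back to find the minimum value:
f(11/6) = 3 * (11/6)^2 - 11 * (11/6) - 5
= 121/12 - 121/6 - 5
= -181/12 ≈ -15.08

-15.08


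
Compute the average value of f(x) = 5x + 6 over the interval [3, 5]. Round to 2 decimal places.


Average value = 1/(b-a) * integral from a to b of f(x) dx
First compute the integral of 5x + 6:
F(x) = (5/2)x^2 + 6x
F(5) = 5/2 * 25 + 6 * 5 = 185/2
F(3) = 5/2 * 9 + 6 * 3 = 81/2
Integral = 185/2 - 81/2 = 52
Average = 52 / (5 - 3) = 52 / 2
= 26 = 26.00

26.00


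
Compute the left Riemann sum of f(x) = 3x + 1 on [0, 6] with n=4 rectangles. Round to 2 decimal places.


Left Riemann sum uses left endpoints of each subinterval.
Interval: [0, 6], n = 4
dx = (6 - 0) / 4 = 3/2
Left endpoints: [0, 3/2, 3, 9/2]
f values: [1, 11/2, 10, 29/2]
Sum = dx * (sum of f values)
= 3/2 * 31
= 93/2 = 46.50

46.50


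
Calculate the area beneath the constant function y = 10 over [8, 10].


The area under a constant function y = 10 is a rectangle.
Width = 10 - 8 = 2
Height = 10
Area = width * height
= 2 * 10
= 20

20


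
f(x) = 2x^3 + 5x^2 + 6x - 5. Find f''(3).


First derivative:
f'(x) = 6x^2 + 10x + 6
Second derivative:
f''(x) = 12x + 10
Substitute x = 3:
f''(3) = 12 * 3 + 10
= 36 + 10
= 46

46


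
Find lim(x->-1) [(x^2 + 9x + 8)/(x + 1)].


Direct substitution gives 0/0, so we factor the numerator.
Factor: (x^2 + 9x + 8) = (x + 1)(x + 8)
Cancel the common factor (x + 1):
(x^2 + 9x + 8)/(x + 1) = (x + 8)
Now substitute x = -1:
= (-1) - (-8) = 7

7


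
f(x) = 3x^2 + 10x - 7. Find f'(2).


Differentiate term by term using power and sum rules:
f(x) = 3x^2 + 10x - 7
f'(x) = 6x + 10
Substitute x = 2:
f'(2) = 6 * 2 + 10
= 12 + 10
= 22

22


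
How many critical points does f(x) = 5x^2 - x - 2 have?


Find where f'(x) = 0:
f'(x) = 10x - 1
Set f'(x) = 0:
10x - 1 = 0
x = 1 / 10 = 1/10
This is a linear equation in x, so there is exactly one solution.
Number of critical points: 1

1


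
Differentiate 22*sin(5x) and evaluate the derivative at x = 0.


Apply the chain rule to differentiate 22*sin(5x):
d/dx [22*sin(5x)]
= 22 * cos(5x) * d/dx(5x)
= 22 * 5 * cos(5x)
= 110 * cos(5x)
Evaluate at x = 0:
= 110 * cos(0)
= 110 * 1
= 110

110


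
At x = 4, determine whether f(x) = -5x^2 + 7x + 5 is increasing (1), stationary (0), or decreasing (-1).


Compute f'(x) to determine behavior:
f'(x) = -10x + 7
f'(4) = -10 * 4 + 7
= -40 + 7
= -33
Since f'(4) < 0, the function is decreasing (-1)

-1


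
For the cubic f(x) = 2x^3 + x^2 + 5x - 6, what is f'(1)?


Differentiate f(x) = 2x^3 + x^2 + 5x - 6 term by term:
f'(x) = 6x^2 + 2x + 5
Substitute x = 1:
f'(1) = 6 * 1^2 + 2 * 1 + 5
= 6 + 2 + 5
= 13

13


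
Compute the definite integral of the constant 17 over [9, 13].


The integral of a constant k over [a, b] equals k * (b - a).
integral from 9 to 13 of 17 dx
= 17 * (13 - 9)
= 17 * 4
= 68

68


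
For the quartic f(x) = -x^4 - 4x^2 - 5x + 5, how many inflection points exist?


Inflection points occur where f''(x) = 0 and concavity changes.
f(x) = -x^4 - 4x^2 - 5x + 5
f'(x) = -4x^3 - 8x - 5
f''(x) = -12x^2 - 8
This is a quadratic in x. Use the discriminant to count real roots.
Discriminant = (0)^2 - 4 * (-12) * (-8)
= 0 - 384
= -384
Since discriminant < 0, f''(x) = 0 has no real solutions.
Number of inflection points: 0

0


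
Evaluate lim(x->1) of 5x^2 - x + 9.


Since polynomials are continuous, we use direct substitution.
lim(x->1) of 5x^2 - x + 9
= 5 * 1^2 - 1 * 1 + 9
= 5 - 1 + 9
= 13

13


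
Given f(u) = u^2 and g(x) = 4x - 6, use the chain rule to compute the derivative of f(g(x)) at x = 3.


Using the chain rule: (f(g(x)))' = f'(g(x)) * g'(x)
First, find g(3):
g(3) = 4 * 3 - 6 = 6
Next, f'(u) = 2u
And g'(x) = 4
So f'(g(3)) * g'(3)
= 2 * 6 * 4
= 48

48


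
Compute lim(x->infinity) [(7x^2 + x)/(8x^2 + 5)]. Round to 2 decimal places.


For limits at infinity with equal-degree polynomials,
we compare leading coefficients.
Numerator leading term: 7x^2
Denominator leading term: 8x^2
Divide both by x^2:
lim = (7 + 1/x) / (8 + 5/x^2)
As x -> infinity, the 1/x and 1/x^2 terms vanish:
= 7/8 ≈ 0.88

0.88


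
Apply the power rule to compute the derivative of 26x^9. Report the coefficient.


We apply the power rule: d/dx [ax^n] = a*n * x^(n-1)
d/dx [26x^9]
= 26 * 9 * x^(9-1)
= 234x^8
The coefficient is 234

234


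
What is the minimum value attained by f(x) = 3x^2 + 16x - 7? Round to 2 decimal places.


For a quadratic f(x) = ax^2 + bx + c with a > 0, the minimum is at the vertex.
Vertex x-coordinate: x = -b/(2a)
x = -(16) / (2 * 3)
x = -16/6 = -8/3
Substitute back to find the minimum value:
f(-8/3) = 3 * (-8/3)^2 + 16 * (-8/3) - 7
= 64/3 - 128/3 - 7
= -85/3 ≈ -28.33

-28.33


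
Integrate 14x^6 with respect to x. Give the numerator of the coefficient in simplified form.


Apply the power rule for integration:
integral of ax^n dx = a/(n+1) * x^(n+1) + C
integral of 14x^6 dx
= 14/7 * x^7 + C
= 2 * x^7 + C
The coefficient in lowest terms is 2 = 2/1, so its numerator is 2

2


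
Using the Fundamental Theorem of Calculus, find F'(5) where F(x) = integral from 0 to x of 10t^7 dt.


By the Fundamental Theorem of Calculus (Part 1):
If F(x) = integral from 0 to x of f(t) dt, then F'(x) = f(x)
Here f(t) = 10t^7
So F'(x) = 10x^7
Evaluate at x = 5:
F'(5) = 10 * 5^7
= 10 * 78125
= 781250

781250


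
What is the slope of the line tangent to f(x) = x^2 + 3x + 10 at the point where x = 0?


The slope of the tangent line equals f'(x) at the point.
f(x) = x^2 + 3x + 10
f'(x) = 2x + 3
At x = 0:
f'(0) = 2 * 0 + 3
= 0 + 3
= 3

3


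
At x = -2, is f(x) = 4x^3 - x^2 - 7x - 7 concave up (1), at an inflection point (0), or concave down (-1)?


Concavity is determined by the sign of f''(x).
f(x) = 4x^3 - x^2 - 7x - 7
f'(x) = 12x^2 - 2x - 7
f''(x) = 24x - 2
f''(-2) = 24 * (-2) - 2
= -48 - 2
= -50
Since f''(-2) < 0, the function is concave down (-1)

-1


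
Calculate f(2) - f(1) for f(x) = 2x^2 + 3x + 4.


Net change = f(b) - f(a)
f(x) = 2x^2 + 3x + 4
Compute f(2):
f(2) = 2 * 2^2 + 3 * 2 + 4
= 8 + 6 + 4
= 18
Compute f(1):
f(1) = 2 * 1^2 + 3 * 1 + 4
= 2 + 3 + 4
= 9
Net change = 18 - 9 = 9

9


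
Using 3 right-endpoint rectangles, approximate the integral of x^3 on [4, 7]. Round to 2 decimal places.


Right Riemann sum uses right endpoints of each subinterval.
Interval: [4, 7], n = 3
dx = (7 - 4) / 3 = 1
Right endpoints: [5, 6, 7]
f values: [125, 216, 343]
Sum = dx * (sum of f values)
= 1 * 684
= 684 = 684.00

684.00


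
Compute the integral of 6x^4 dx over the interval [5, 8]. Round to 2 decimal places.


Find the antiderivative of 6x^4:
F(x) = 6/5 * x^5
Apply the Fundamental Theorem of Calculus:
F(8) - F(5)
= 6/5 * 8^5 - 6/5 * 5^5
= 6/5 * (32768 - 3125)
= 6/5 * 29643
= 177858/5 = 35571.60

35571.60


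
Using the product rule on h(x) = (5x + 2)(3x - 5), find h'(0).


Let u(x) = 5x + 2 and v(x) = 3x - 5
u'(x) = 5
v'(x) = 3
Product rule: h'(x) = u'(x)*v(x) + u(x)*v'(x)
= 5 * (3x - 5) + (5x + 2) * 3
At x = 0:
u(0) = 5 * 0 + 2 = 2
v(0) = 3 * 0 - 5 = -5
h'(0) = 5 * (-5) + 2 * 3
= -25 + 6
= -19

-19


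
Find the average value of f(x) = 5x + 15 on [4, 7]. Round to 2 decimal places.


Average value = 1/(b-a) * integral from a to b of f(x) dx
First compute the integral of 5x + 15:
F(x) = (5/2)x^2 + 15x
F(7) = 5/2 * 49 + 15 * 7 = 455/2
F(4) = 5/2 * 16 + 15 * 4 = 100
Integral = 455/2 - 100 = 255/2
Average = (255/2) / (7 - 4) = (255/2) / 3
= 85/2 = 42.50

42.50


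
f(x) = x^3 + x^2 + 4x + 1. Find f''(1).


First derivative:
f'(x) = 3x^2 + 2x + 4
Second derivative:
f''(x) = 6x + 2
Substitute x = 1:
f''(1) = 6 * 1 + 2
= 6 + 2
= 8

8


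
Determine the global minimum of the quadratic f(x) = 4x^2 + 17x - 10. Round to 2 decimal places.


For a quadratic f(x) = ax^2 + bx + c with a > 0, the minimum is at the vertex.
Vertex x-coordinate: x = -b/(2a)
x = -(17) / (2 * 4)
x = -17/8
Substitute back to find the minimum value:
f(-17/8) = 4 * (-17/8)^2 + 17 * (-17/8) - 10
= 289/16 - 289/8 - 10
= -449/16 ≈ -28.06

-28.06


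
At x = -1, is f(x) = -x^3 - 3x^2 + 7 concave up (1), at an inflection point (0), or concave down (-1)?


Concavity is determined by the sign of f''(x).
f(x) = -x^3 - 3x^2 + 7
f'(x) = -3x^2 - 6x
f''(x) = -6x - 6
f''(-1) = -6 * (-1) - 6
= 6 - 6
= 0
f''(-1) = 0, and f''(x) is linear with nonzero slope -6, so f'' changes sign at x = -1. Hence the function is at an inflection point (0)

0


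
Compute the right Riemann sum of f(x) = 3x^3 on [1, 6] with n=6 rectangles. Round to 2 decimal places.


Right Riemann sum uses right endpoints of each subinterval.
Interval: [1, 6], n = 6
dx = (6 - 1) / 6 = 5/6
Right endpoints: [11/6, 8/3, 7/2, 13/3, 31/6, 6]
f values: [1331/72, 512/9, 1029/8, 2197/9, 29791/72, 648]
Sum = dx * (sum of f values)
= 5/6 * 12079/8
= 60395/48 ≈ 1258.23

1258.23


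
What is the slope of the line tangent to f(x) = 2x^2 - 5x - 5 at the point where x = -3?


The slope of the tangent line equals f'(x) at the point.
f(x) = 2x^2 - 5x - 5
f'(x) = 4x - 5
At x = -3:
f'(-3) = 4 * (-3) - 5
= -12 - 5
= -17

-17


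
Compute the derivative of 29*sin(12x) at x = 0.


Apply the chain rule to differentiate 29*sin(12x):
d/dx [29*sin(12x)]
= 29 * cos(12x) * d/dx(12x)
= 29 * 12 * cos(12x)
= 348 * cos(12x)
Evaluate at x = 0:
= 348 * cos(0)
= 348 * 1
= 348

348


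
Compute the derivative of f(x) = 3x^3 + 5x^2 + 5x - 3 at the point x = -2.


Differentiate f(x) = 3x^3 + 5x^2 + 5x - 3 term by term:
f'(x) = 9x^2 + 10x + 5
Substitute x = -2:
f'(-2) = 9 * (-2)^2 + 10 * (-2) + 5
= 36 - 20 + 5
= 21

21


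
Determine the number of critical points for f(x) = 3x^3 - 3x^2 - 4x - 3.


Find where f'(x) = 0:
f(x) = 3x^3 - 3x^2 - 4x - 3
f'(x) = 9x^2 - 6x - 4
This is a quadratic in x. Use the discriminant to count real roots.
Discriminant = (-6)^2 - 4 * 9 * (-4)
= 36 - (-144)
= 180
Since discriminant > 0, f'(x) = 0 has 2 real solutions.
Number of critical points: 2

2
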